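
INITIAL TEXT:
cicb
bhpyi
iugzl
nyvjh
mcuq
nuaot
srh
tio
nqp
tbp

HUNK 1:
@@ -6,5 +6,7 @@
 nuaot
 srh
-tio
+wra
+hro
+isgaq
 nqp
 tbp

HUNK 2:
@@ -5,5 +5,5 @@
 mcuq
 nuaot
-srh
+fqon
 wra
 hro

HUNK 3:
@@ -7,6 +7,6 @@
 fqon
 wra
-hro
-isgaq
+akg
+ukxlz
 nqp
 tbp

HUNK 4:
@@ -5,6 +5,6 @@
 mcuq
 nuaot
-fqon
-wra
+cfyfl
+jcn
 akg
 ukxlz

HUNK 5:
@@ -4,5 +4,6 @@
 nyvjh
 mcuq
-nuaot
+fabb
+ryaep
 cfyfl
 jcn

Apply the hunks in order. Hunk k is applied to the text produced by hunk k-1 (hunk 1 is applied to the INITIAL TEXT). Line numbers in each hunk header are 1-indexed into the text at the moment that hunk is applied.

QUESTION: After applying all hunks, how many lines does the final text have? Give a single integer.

Hunk 1: at line 6 remove [tio] add [wra,hro,isgaq] -> 12 lines: cicb bhpyi iugzl nyvjh mcuq nuaot srh wra hro isgaq nqp tbp
Hunk 2: at line 5 remove [srh] add [fqon] -> 12 lines: cicb bhpyi iugzl nyvjh mcuq nuaot fqon wra hro isgaq nqp tbp
Hunk 3: at line 7 remove [hro,isgaq] add [akg,ukxlz] -> 12 lines: cicb bhpyi iugzl nyvjh mcuq nuaot fqon wra akg ukxlz nqp tbp
Hunk 4: at line 5 remove [fqon,wra] add [cfyfl,jcn] -> 12 lines: cicb bhpyi iugzl nyvjh mcuq nuaot cfyfl jcn akg ukxlz nqp tbp
Hunk 5: at line 4 remove [nuaot] add [fabb,ryaep] -> 13 lines: cicb bhpyi iugzl nyvjh mcuq fabb ryaep cfyfl jcn akg ukxlz nqp tbp
Final line count: 13

Answer: 13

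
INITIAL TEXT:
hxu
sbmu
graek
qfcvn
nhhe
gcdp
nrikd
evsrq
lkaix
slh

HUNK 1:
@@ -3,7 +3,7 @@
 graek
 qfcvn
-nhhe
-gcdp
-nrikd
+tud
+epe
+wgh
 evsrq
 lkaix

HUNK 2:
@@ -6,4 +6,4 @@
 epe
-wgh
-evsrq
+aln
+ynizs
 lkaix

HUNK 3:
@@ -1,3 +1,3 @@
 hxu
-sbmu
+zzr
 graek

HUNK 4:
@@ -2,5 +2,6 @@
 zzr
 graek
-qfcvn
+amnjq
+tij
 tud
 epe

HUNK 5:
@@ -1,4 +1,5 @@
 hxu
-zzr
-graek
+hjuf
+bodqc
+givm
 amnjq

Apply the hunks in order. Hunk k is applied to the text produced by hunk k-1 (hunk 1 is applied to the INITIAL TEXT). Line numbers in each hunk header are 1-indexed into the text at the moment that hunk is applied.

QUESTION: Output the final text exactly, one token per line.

Answer: hxu
hjuf
bodqc
givm
amnjq
tij
tud
epe
aln
ynizs
lkaix
slh

Derivation:
Hunk 1: at line 3 remove [nhhe,gcdp,nrikd] add [tud,epe,wgh] -> 10 lines: hxu sbmu graek qfcvn tud epe wgh evsrq lkaix slh
Hunk 2: at line 6 remove [wgh,evsrq] add [aln,ynizs] -> 10 lines: hxu sbmu graek qfcvn tud epe aln ynizs lkaix slh
Hunk 3: at line 1 remove [sbmu] add [zzr] -> 10 lines: hxu zzr graek qfcvn tud epe aln ynizs lkaix slh
Hunk 4: at line 2 remove [qfcvn] add [amnjq,tij] -> 11 lines: hxu zzr graek amnjq tij tud epe aln ynizs lkaix slh
Hunk 5: at line 1 remove [zzr,graek] add [hjuf,bodqc,givm] -> 12 lines: hxu hjuf bodqc givm amnjq tij tud epe aln ynizs lkaix slh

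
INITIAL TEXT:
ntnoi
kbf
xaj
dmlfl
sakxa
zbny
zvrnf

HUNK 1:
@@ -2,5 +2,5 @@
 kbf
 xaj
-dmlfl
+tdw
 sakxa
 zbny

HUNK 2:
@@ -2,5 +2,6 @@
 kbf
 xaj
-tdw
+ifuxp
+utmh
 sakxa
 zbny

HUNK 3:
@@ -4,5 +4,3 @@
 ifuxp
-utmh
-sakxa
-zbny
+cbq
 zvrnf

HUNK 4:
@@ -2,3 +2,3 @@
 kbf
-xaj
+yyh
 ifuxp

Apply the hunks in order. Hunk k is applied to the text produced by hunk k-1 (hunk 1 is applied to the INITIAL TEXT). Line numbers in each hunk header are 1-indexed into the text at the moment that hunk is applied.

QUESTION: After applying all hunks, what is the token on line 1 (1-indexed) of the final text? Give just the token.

Answer: ntnoi

Derivation:
Hunk 1: at line 2 remove [dmlfl] add [tdw] -> 7 lines: ntnoi kbf xaj tdw sakxa zbny zvrnf
Hunk 2: at line 2 remove [tdw] add [ifuxp,utmh] -> 8 lines: ntnoi kbf xaj ifuxp utmh sakxa zbny zvrnf
Hunk 3: at line 4 remove [utmh,sakxa,zbny] add [cbq] -> 6 lines: ntnoi kbf xaj ifuxp cbq zvrnf
Hunk 4: at line 2 remove [xaj] add [yyh] -> 6 lines: ntnoi kbf yyh ifuxp cbq zvrnf
Final line 1: ntnoi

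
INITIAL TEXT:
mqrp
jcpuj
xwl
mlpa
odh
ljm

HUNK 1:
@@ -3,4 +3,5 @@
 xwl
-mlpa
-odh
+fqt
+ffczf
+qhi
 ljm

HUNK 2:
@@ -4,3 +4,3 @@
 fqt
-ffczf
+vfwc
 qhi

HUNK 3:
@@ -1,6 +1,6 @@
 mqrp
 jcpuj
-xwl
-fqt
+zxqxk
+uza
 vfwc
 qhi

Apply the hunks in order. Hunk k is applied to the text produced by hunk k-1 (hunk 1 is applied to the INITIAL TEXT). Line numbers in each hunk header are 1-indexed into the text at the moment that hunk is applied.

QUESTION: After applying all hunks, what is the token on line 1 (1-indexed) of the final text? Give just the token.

Answer: mqrp

Derivation:
Hunk 1: at line 3 remove [mlpa,odh] add [fqt,ffczf,qhi] -> 7 lines: mqrp jcpuj xwl fqt ffczf qhi ljm
Hunk 2: at line 4 remove [ffczf] add [vfwc] -> 7 lines: mqrp jcpuj xwl fqt vfwc qhi ljm
Hunk 3: at line 1 remove [xwl,fqt] add [zxqxk,uza] -> 7 lines: mqrp jcpuj zxqxk uza vfwc qhi ljm
Final line 1: mqrp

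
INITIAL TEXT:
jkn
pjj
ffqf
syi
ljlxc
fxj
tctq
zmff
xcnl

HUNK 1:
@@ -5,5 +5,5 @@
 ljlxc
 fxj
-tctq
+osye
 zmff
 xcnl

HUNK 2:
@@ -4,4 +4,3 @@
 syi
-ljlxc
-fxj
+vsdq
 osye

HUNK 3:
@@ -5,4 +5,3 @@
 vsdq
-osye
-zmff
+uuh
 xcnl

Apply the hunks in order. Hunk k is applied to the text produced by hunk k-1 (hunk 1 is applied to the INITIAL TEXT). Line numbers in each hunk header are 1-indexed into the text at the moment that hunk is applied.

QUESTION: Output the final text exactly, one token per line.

Hunk 1: at line 5 remove [tctq] add [osye] -> 9 lines: jkn pjj ffqf syi ljlxc fxj osye zmff xcnl
Hunk 2: at line 4 remove [ljlxc,fxj] add [vsdq] -> 8 lines: jkn pjj ffqf syi vsdq osye zmff xcnl
Hunk 3: at line 5 remove [osye,zmff] add [uuh] -> 7 lines: jkn pjj ffqf syi vsdq uuh xcnl

Answer: jkn
pjj
ffqf
syi
vsdq
uuh
xcnl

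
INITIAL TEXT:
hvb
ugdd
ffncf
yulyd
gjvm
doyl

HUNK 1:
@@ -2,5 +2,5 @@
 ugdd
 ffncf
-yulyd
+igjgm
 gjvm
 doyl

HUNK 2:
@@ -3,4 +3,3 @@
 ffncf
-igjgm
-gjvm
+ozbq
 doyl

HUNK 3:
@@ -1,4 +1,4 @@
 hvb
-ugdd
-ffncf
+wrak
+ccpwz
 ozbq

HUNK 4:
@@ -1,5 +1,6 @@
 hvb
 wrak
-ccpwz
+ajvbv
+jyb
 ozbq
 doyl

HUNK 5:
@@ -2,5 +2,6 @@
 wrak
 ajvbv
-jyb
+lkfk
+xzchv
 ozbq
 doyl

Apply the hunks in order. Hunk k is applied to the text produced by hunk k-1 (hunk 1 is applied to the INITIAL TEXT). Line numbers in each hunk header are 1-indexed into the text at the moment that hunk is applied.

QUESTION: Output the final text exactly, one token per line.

Answer: hvb
wrak
ajvbv
lkfk
xzchv
ozbq
doyl

Derivation:
Hunk 1: at line 2 remove [yulyd] add [igjgm] -> 6 lines: hvb ugdd ffncf igjgm gjvm doyl
Hunk 2: at line 3 remove [igjgm,gjvm] add [ozbq] -> 5 lines: hvb ugdd ffncf ozbq doyl
Hunk 3: at line 1 remove [ugdd,ffncf] add [wrak,ccpwz] -> 5 lines: hvb wrak ccpwz ozbq doyl
Hunk 4: at line 1 remove [ccpwz] add [ajvbv,jyb] -> 6 lines: hvb wrak ajvbv jyb ozbq doyl
Hunk 5: at line 2 remove [jyb] add [lkfk,xzchv] -> 7 lines: hvb wrak ajvbv lkfk xzchv ozbq doyl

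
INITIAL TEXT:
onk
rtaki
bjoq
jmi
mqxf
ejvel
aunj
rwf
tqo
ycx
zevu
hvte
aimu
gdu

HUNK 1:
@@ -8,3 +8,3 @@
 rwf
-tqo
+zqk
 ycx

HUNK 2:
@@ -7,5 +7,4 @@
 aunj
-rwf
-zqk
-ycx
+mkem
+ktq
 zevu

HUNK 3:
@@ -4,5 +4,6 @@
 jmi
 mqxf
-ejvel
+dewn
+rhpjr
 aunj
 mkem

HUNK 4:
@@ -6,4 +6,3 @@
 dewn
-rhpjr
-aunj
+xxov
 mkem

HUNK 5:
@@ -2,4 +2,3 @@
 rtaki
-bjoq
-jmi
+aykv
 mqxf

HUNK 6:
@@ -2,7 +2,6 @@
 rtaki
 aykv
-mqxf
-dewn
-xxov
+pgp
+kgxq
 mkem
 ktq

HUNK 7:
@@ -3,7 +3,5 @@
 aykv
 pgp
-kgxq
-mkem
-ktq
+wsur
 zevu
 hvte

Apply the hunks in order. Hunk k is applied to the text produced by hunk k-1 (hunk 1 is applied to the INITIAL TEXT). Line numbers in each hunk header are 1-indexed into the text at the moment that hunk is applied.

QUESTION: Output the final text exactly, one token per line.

Hunk 1: at line 8 remove [tqo] add [zqk] -> 14 lines: onk rtaki bjoq jmi mqxf ejvel aunj rwf zqk ycx zevu hvte aimu gdu
Hunk 2: at line 7 remove [rwf,zqk,ycx] add [mkem,ktq] -> 13 lines: onk rtaki bjoq jmi mqxf ejvel aunj mkem ktq zevu hvte aimu gdu
Hunk 3: at line 4 remove [ejvel] add [dewn,rhpjr] -> 14 lines: onk rtaki bjoq jmi mqxf dewn rhpjr aunj mkem ktq zevu hvte aimu gdu
Hunk 4: at line 6 remove [rhpjr,aunj] add [xxov] -> 13 lines: onk rtaki bjoq jmi mqxf dewn xxov mkem ktq zevu hvte aimu gdu
Hunk 5: at line 2 remove [bjoq,jmi] add [aykv] -> 12 lines: onk rtaki aykv mqxf dewn xxov mkem ktq zevu hvte aimu gdu
Hunk 6: at line 2 remove [mqxf,dewn,xxov] add [pgp,kgxq] -> 11 lines: onk rtaki aykv pgp kgxq mkem ktq zevu hvte aimu gdu
Hunk 7: at line 3 remove [kgxq,mkem,ktq] add [wsur] -> 9 lines: onk rtaki aykv pgp wsur zevu hvte aimu gdu

Answer: onk
rtaki
aykv
pgp
wsur
zevu
hvte
aimu
gdu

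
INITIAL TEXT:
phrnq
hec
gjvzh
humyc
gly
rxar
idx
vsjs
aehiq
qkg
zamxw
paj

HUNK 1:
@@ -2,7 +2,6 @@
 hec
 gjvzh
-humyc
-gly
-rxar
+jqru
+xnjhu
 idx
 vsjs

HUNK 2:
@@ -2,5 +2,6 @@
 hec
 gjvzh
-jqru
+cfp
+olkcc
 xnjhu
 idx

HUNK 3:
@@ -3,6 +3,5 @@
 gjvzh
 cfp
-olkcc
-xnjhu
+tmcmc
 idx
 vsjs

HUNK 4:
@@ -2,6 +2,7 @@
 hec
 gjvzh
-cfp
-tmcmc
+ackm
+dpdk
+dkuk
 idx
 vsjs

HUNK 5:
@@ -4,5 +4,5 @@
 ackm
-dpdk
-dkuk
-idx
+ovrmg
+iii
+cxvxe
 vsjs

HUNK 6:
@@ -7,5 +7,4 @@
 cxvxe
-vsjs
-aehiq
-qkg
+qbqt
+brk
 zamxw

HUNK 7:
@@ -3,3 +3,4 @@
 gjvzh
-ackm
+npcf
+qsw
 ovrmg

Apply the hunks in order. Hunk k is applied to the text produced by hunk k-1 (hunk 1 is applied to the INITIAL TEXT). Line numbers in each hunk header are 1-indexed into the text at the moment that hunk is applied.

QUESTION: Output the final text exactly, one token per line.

Answer: phrnq
hec
gjvzh
npcf
qsw
ovrmg
iii
cxvxe
qbqt
brk
zamxw
paj

Derivation:
Hunk 1: at line 2 remove [humyc,gly,rxar] add [jqru,xnjhu] -> 11 lines: phrnq hec gjvzh jqru xnjhu idx vsjs aehiq qkg zamxw paj
Hunk 2: at line 2 remove [jqru] add [cfp,olkcc] -> 12 lines: phrnq hec gjvzh cfp olkcc xnjhu idx vsjs aehiq qkg zamxw paj
Hunk 3: at line 3 remove [olkcc,xnjhu] add [tmcmc] -> 11 lines: phrnq hec gjvzh cfp tmcmc idx vsjs aehiq qkg zamxw paj
Hunk 4: at line 2 remove [cfp,tmcmc] add [ackm,dpdk,dkuk] -> 12 lines: phrnq hec gjvzh ackm dpdk dkuk idx vsjs aehiq qkg zamxw paj
Hunk 5: at line 4 remove [dpdk,dkuk,idx] add [ovrmg,iii,cxvxe] -> 12 lines: phrnq hec gjvzh ackm ovrmg iii cxvxe vsjs aehiq qkg zamxw paj
Hunk 6: at line 7 remove [vsjs,aehiq,qkg] add [qbqt,brk] -> 11 lines: phrnq hec gjvzh ackm ovrmg iii cxvxe qbqt brk zamxw paj
Hunk 7: at line 3 remove [ackm] add [npcf,qsw] -> 12 lines: phrnq hec gjvzh npcf qsw ovrmg iii cxvxe qbqt brk zamxw paj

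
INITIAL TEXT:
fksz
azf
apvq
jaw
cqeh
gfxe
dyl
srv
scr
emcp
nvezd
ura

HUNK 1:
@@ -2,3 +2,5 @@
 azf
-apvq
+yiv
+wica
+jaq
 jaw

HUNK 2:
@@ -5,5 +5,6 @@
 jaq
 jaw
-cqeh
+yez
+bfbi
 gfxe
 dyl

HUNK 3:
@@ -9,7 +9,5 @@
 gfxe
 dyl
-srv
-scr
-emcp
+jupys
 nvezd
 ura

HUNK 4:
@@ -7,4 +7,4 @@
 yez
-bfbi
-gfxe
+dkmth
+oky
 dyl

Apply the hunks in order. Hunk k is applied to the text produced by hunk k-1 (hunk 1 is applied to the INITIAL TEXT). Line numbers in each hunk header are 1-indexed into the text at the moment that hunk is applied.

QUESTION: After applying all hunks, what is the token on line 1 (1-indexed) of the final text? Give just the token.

Hunk 1: at line 2 remove [apvq] add [yiv,wica,jaq] -> 14 lines: fksz azf yiv wica jaq jaw cqeh gfxe dyl srv scr emcp nvezd ura
Hunk 2: at line 5 remove [cqeh] add [yez,bfbi] -> 15 lines: fksz azf yiv wica jaq jaw yez bfbi gfxe dyl srv scr emcp nvezd ura
Hunk 3: at line 9 remove [srv,scr,emcp] add [jupys] -> 13 lines: fksz azf yiv wica jaq jaw yez bfbi gfxe dyl jupys nvezd ura
Hunk 4: at line 7 remove [bfbi,gfxe] add [dkmth,oky] -> 13 lines: fksz azf yiv wica jaq jaw yez dkmth oky dyl jupys nvezd ura
Final line 1: fksz

Answer: fksz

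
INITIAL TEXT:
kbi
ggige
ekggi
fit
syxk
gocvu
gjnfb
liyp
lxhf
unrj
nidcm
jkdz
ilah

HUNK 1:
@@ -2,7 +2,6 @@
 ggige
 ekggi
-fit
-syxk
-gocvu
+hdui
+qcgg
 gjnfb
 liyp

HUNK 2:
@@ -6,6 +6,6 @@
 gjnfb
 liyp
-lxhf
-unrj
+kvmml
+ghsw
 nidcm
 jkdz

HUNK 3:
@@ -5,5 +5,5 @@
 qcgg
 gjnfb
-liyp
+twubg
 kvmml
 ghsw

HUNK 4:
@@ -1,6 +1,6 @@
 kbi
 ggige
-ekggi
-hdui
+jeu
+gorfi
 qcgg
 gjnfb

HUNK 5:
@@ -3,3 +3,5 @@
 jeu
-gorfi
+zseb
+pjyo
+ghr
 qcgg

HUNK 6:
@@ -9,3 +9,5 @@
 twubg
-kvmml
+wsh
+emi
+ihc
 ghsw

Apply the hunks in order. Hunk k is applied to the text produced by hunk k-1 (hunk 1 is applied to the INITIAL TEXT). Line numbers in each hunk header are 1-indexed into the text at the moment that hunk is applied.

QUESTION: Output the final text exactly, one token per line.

Answer: kbi
ggige
jeu
zseb
pjyo
ghr
qcgg
gjnfb
twubg
wsh
emi
ihc
ghsw
nidcm
jkdz
ilah

Derivation:
Hunk 1: at line 2 remove [fit,syxk,gocvu] add [hdui,qcgg] -> 12 lines: kbi ggige ekggi hdui qcgg gjnfb liyp lxhf unrj nidcm jkdz ilah
Hunk 2: at line 6 remove [lxhf,unrj] add [kvmml,ghsw] -> 12 lines: kbi ggige ekggi hdui qcgg gjnfb liyp kvmml ghsw nidcm jkdz ilah
Hunk 3: at line 5 remove [liyp] add [twubg] -> 12 lines: kbi ggige ekggi hdui qcgg gjnfb twubg kvmml ghsw nidcm jkdz ilah
Hunk 4: at line 1 remove [ekggi,hdui] add [jeu,gorfi] -> 12 lines: kbi ggige jeu gorfi qcgg gjnfb twubg kvmml ghsw nidcm jkdz ilah
Hunk 5: at line 3 remove [gorfi] add [zseb,pjyo,ghr] -> 14 lines: kbi ggige jeu zseb pjyo ghr qcgg gjnfb twubg kvmml ghsw nidcm jkdz ilah
Hunk 6: at line 9 remove [kvmml] add [wsh,emi,ihc] -> 16 lines: kbi ggige jeu zseb pjyo ghr qcgg gjnfb twubg wsh emi ihc ghsw nidcm jkdz ilah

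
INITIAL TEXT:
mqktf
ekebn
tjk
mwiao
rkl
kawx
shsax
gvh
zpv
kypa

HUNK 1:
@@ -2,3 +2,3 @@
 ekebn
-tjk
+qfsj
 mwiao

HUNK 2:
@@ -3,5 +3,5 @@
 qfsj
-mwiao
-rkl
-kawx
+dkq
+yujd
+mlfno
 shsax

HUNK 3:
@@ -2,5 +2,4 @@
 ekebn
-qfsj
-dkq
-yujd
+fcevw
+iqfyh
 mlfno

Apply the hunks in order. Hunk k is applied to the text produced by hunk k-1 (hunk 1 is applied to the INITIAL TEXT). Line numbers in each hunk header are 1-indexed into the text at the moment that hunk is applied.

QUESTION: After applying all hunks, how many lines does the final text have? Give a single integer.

Hunk 1: at line 2 remove [tjk] add [qfsj] -> 10 lines: mqktf ekebn qfsj mwiao rkl kawx shsax gvh zpv kypa
Hunk 2: at line 3 remove [mwiao,rkl,kawx] add [dkq,yujd,mlfno] -> 10 lines: mqktf ekebn qfsj dkq yujd mlfno shsax gvh zpv kypa
Hunk 3: at line 2 remove [qfsj,dkq,yujd] add [fcevw,iqfyh] -> 9 lines: mqktf ekebn fcevw iqfyh mlfno shsax gvh zpv kypa
Final line count: 9

Answer: 9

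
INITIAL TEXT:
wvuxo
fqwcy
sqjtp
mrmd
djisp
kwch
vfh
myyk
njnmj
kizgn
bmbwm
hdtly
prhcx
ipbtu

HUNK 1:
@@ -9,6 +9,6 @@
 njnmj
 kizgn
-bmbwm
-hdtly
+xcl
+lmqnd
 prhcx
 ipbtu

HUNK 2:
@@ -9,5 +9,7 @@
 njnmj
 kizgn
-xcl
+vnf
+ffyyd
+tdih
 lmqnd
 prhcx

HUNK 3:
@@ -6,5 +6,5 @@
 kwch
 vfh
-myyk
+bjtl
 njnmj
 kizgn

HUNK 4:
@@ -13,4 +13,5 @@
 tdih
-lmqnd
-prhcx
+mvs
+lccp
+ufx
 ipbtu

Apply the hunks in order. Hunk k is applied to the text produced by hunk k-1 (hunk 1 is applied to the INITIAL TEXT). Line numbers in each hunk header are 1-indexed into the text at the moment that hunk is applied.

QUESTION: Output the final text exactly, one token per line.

Hunk 1: at line 9 remove [bmbwm,hdtly] add [xcl,lmqnd] -> 14 lines: wvuxo fqwcy sqjtp mrmd djisp kwch vfh myyk njnmj kizgn xcl lmqnd prhcx ipbtu
Hunk 2: at line 9 remove [xcl] add [vnf,ffyyd,tdih] -> 16 lines: wvuxo fqwcy sqjtp mrmd djisp kwch vfh myyk njnmj kizgn vnf ffyyd tdih lmqnd prhcx ipbtu
Hunk 3: at line 6 remove [myyk] add [bjtl] -> 16 lines: wvuxo fqwcy sqjtp mrmd djisp kwch vfh bjtl njnmj kizgn vnf ffyyd tdih lmqnd prhcx ipbtu
Hunk 4: at line 13 remove [lmqnd,prhcx] add [mvs,lccp,ufx] -> 17 lines: wvuxo fqwcy sqjtp mrmd djisp kwch vfh bjtl njnmj kizgn vnf ffyyd tdih mvs lccp ufx ipbtu

Answer: wvuxo
fqwcy
sqjtp
mrmd
djisp
kwch
vfh
bjtl
njnmj
kizgn
vnf
ffyyd
tdih
mvs
lccp
ufx
ipbtu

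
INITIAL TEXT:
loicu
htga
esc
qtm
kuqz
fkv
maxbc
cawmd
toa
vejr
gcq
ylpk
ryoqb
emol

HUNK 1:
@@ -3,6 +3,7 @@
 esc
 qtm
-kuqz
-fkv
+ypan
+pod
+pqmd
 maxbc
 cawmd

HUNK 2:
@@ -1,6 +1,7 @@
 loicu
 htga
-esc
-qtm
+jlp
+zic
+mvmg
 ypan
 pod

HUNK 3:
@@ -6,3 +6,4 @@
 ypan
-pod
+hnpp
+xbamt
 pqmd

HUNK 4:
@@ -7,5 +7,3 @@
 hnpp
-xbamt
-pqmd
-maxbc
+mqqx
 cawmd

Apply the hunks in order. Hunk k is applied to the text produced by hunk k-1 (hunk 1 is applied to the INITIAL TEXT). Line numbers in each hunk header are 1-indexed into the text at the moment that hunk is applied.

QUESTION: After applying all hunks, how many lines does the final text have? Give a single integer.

Hunk 1: at line 3 remove [kuqz,fkv] add [ypan,pod,pqmd] -> 15 lines: loicu htga esc qtm ypan pod pqmd maxbc cawmd toa vejr gcq ylpk ryoqb emol
Hunk 2: at line 1 remove [esc,qtm] add [jlp,zic,mvmg] -> 16 lines: loicu htga jlp zic mvmg ypan pod pqmd maxbc cawmd toa vejr gcq ylpk ryoqb emol
Hunk 3: at line 6 remove [pod] add [hnpp,xbamt] -> 17 lines: loicu htga jlp zic mvmg ypan hnpp xbamt pqmd maxbc cawmd toa vejr gcq ylpk ryoqb emol
Hunk 4: at line 7 remove [xbamt,pqmd,maxbc] add [mqqx] -> 15 lines: loicu htga jlp zic mvmg ypan hnpp mqqx cawmd toa vejr gcq ylpk ryoqb emol
Final line count: 15

Answer: 15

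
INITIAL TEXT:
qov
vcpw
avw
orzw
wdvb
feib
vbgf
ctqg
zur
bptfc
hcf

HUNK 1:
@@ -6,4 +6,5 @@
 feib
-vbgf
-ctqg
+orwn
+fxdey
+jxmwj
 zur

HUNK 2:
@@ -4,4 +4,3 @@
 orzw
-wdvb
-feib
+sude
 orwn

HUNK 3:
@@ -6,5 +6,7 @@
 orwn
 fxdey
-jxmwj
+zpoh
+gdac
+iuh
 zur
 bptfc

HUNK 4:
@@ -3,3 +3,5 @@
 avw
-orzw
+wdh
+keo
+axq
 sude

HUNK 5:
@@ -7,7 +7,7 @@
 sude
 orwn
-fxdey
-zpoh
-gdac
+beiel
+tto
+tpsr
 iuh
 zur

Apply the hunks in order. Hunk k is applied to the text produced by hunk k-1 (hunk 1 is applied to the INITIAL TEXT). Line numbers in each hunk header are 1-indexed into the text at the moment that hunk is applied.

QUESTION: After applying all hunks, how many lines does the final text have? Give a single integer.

Hunk 1: at line 6 remove [vbgf,ctqg] add [orwn,fxdey,jxmwj] -> 12 lines: qov vcpw avw orzw wdvb feib orwn fxdey jxmwj zur bptfc hcf
Hunk 2: at line 4 remove [wdvb,feib] add [sude] -> 11 lines: qov vcpw avw orzw sude orwn fxdey jxmwj zur bptfc hcf
Hunk 3: at line 6 remove [jxmwj] add [zpoh,gdac,iuh] -> 13 lines: qov vcpw avw orzw sude orwn fxdey zpoh gdac iuh zur bptfc hcf
Hunk 4: at line 3 remove [orzw] add [wdh,keo,axq] -> 15 lines: qov vcpw avw wdh keo axq sude orwn fxdey zpoh gdac iuh zur bptfc hcf
Hunk 5: at line 7 remove [fxdey,zpoh,gdac] add [beiel,tto,tpsr] -> 15 lines: qov vcpw avw wdh keo axq sude orwn beiel tto tpsr iuh zur bptfc hcf
Final line count: 15

Answer: 15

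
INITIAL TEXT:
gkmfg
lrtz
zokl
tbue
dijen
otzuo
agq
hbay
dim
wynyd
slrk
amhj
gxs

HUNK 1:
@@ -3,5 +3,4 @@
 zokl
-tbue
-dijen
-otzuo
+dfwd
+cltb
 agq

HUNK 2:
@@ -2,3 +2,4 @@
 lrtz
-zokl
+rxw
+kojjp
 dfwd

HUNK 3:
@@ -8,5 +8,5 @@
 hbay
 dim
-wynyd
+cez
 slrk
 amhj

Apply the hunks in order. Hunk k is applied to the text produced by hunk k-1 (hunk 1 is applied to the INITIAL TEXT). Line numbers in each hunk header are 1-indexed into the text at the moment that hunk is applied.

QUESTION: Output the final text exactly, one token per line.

Hunk 1: at line 3 remove [tbue,dijen,otzuo] add [dfwd,cltb] -> 12 lines: gkmfg lrtz zokl dfwd cltb agq hbay dim wynyd slrk amhj gxs
Hunk 2: at line 2 remove [zokl] add [rxw,kojjp] -> 13 lines: gkmfg lrtz rxw kojjp dfwd cltb agq hbay dim wynyd slrk amhj gxs
Hunk 3: at line 8 remove [wynyd] add [cez] -> 13 lines: gkmfg lrtz rxw kojjp dfwd cltb agq hbay dim cez slrk amhj gxs

Answer: gkmfg
lrtz
rxw
kojjp
dfwd
cltb
agq
hbay
dim
cez
slrk
amhj
gxs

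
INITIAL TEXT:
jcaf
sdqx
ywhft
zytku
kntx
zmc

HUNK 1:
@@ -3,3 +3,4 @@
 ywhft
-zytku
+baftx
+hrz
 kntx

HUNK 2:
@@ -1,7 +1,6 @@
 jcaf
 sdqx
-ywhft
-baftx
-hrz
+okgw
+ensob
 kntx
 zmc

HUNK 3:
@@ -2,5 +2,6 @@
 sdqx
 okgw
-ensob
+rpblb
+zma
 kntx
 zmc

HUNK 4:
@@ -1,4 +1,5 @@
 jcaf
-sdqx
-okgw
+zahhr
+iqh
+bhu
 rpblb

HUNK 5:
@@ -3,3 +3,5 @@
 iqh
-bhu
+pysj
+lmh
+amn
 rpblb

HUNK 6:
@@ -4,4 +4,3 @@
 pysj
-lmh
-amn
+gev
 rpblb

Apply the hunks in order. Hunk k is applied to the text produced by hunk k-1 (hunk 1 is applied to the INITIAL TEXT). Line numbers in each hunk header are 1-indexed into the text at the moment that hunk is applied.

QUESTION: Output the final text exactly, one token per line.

Hunk 1: at line 3 remove [zytku] add [baftx,hrz] -> 7 lines: jcaf sdqx ywhft baftx hrz kntx zmc
Hunk 2: at line 1 remove [ywhft,baftx,hrz] add [okgw,ensob] -> 6 lines: jcaf sdqx okgw ensob kntx zmc
Hunk 3: at line 2 remove [ensob] add [rpblb,zma] -> 7 lines: jcaf sdqx okgw rpblb zma kntx zmc
Hunk 4: at line 1 remove [sdqx,okgw] add [zahhr,iqh,bhu] -> 8 lines: jcaf zahhr iqh bhu rpblb zma kntx zmc
Hunk 5: at line 3 remove [bhu] add [pysj,lmh,amn] -> 10 lines: jcaf zahhr iqh pysj lmh amn rpblb zma kntx zmc
Hunk 6: at line 4 remove [lmh,amn] add [gev] -> 9 lines: jcaf zahhr iqh pysj gev rpblb zma kntx zmc

Answer: jcaf
zahhr
iqh
pysj
gev
rpblb
zma
kntx
zmc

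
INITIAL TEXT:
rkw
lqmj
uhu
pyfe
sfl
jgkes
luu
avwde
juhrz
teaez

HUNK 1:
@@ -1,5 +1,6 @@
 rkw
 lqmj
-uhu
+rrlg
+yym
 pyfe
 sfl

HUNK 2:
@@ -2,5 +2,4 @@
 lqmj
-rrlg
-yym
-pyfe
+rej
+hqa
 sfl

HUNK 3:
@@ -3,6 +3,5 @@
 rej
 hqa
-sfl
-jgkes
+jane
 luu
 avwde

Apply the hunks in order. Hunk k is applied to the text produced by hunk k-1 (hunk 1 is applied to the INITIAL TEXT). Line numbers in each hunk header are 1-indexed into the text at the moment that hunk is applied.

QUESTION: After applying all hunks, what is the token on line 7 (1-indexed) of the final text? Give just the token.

Hunk 1: at line 1 remove [uhu] add [rrlg,yym] -> 11 lines: rkw lqmj rrlg yym pyfe sfl jgkes luu avwde juhrz teaez
Hunk 2: at line 2 remove [rrlg,yym,pyfe] add [rej,hqa] -> 10 lines: rkw lqmj rej hqa sfl jgkes luu avwde juhrz teaez
Hunk 3: at line 3 remove [sfl,jgkes] add [jane] -> 9 lines: rkw lqmj rej hqa jane luu avwde juhrz teaez
Final line 7: avwde

Answer: avwde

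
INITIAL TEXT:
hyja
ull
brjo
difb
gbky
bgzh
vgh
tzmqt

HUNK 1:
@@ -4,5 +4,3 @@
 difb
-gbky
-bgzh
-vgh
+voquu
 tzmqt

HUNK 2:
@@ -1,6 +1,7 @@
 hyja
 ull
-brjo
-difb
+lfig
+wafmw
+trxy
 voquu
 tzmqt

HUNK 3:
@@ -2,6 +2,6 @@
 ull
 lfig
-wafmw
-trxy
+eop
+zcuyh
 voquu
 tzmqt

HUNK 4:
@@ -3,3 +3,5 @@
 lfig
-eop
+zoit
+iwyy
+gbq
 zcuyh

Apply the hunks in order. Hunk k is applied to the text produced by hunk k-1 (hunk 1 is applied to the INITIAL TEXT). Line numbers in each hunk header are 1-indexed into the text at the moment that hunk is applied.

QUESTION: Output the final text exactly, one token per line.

Answer: hyja
ull
lfig
zoit
iwyy
gbq
zcuyh
voquu
tzmqt

Derivation:
Hunk 1: at line 4 remove [gbky,bgzh,vgh] add [voquu] -> 6 lines: hyja ull brjo difb voquu tzmqt
Hunk 2: at line 1 remove [brjo,difb] add [lfig,wafmw,trxy] -> 7 lines: hyja ull lfig wafmw trxy voquu tzmqt
Hunk 3: at line 2 remove [wafmw,trxy] add [eop,zcuyh] -> 7 lines: hyja ull lfig eop zcuyh voquu tzmqt
Hunk 4: at line 3 remove [eop] add [zoit,iwyy,gbq] -> 9 lines: hyja ull lfig zoit iwyy gbq zcuyh voquu tzmqt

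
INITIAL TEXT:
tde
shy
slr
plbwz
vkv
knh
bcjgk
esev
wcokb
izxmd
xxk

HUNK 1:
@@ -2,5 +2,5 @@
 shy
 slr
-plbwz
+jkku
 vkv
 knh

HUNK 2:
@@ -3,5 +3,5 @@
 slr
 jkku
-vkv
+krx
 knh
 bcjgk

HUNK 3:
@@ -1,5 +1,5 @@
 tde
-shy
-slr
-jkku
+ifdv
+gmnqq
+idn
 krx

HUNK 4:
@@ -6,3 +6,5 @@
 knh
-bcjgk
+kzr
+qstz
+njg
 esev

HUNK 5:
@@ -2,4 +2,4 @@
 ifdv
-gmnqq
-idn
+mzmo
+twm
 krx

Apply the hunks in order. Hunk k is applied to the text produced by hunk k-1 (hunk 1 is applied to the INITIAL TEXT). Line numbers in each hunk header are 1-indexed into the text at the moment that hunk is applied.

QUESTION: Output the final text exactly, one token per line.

Hunk 1: at line 2 remove [plbwz] add [jkku] -> 11 lines: tde shy slr jkku vkv knh bcjgk esev wcokb izxmd xxk
Hunk 2: at line 3 remove [vkv] add [krx] -> 11 lines: tde shy slr jkku krx knh bcjgk esev wcokb izxmd xxk
Hunk 3: at line 1 remove [shy,slr,jkku] add [ifdv,gmnqq,idn] -> 11 lines: tde ifdv gmnqq idn krx knh bcjgk esev wcokb izxmd xxk
Hunk 4: at line 6 remove [bcjgk] add [kzr,qstz,njg] -> 13 lines: tde ifdv gmnqq idn krx knh kzr qstz njg esev wcokb izxmd xxk
Hunk 5: at line 2 remove [gmnqq,idn] add [mzmo,twm] -> 13 lines: tde ifdv mzmo twm krx knh kzr qstz njg esev wcokb izxmd xxk

Answer: tde
ifdv
mzmo
twm
krx
knh
kzr
qstz
njg
esev
wcokb
izxmd
xxk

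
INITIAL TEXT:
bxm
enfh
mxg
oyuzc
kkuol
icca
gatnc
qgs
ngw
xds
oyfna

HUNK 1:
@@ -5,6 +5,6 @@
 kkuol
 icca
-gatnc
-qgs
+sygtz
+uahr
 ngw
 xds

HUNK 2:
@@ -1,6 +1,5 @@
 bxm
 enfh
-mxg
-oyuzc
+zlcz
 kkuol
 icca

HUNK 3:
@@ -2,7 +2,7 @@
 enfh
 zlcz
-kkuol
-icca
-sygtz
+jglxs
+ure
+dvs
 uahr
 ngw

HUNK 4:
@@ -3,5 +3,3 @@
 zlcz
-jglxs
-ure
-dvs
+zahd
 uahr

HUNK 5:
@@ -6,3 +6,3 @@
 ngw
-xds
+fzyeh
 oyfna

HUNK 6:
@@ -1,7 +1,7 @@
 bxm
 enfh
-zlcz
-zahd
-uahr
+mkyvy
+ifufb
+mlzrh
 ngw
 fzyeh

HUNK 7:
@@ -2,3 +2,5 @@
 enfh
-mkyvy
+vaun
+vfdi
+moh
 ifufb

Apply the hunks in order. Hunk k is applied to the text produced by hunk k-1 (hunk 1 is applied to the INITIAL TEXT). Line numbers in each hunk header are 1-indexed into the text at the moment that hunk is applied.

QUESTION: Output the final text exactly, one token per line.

Answer: bxm
enfh
vaun
vfdi
moh
ifufb
mlzrh
ngw
fzyeh
oyfna

Derivation:
Hunk 1: at line 5 remove [gatnc,qgs] add [sygtz,uahr] -> 11 lines: bxm enfh mxg oyuzc kkuol icca sygtz uahr ngw xds oyfna
Hunk 2: at line 1 remove [mxg,oyuzc] add [zlcz] -> 10 lines: bxm enfh zlcz kkuol icca sygtz uahr ngw xds oyfna
Hunk 3: at line 2 remove [kkuol,icca,sygtz] add [jglxs,ure,dvs] -> 10 lines: bxm enfh zlcz jglxs ure dvs uahr ngw xds oyfna
Hunk 4: at line 3 remove [jglxs,ure,dvs] add [zahd] -> 8 lines: bxm enfh zlcz zahd uahr ngw xds oyfna
Hunk 5: at line 6 remove [xds] add [fzyeh] -> 8 lines: bxm enfh zlcz zahd uahr ngw fzyeh oyfna
Hunk 6: at line 1 remove [zlcz,zahd,uahr] add [mkyvy,ifufb,mlzrh] -> 8 lines: bxm enfh mkyvy ifufb mlzrh ngw fzyeh oyfna
Hunk 7: at line 2 remove [mkyvy] add [vaun,vfdi,moh] -> 10 lines: bxm enfh vaun vfdi moh ifufb mlzrh ngw fzyeh oyfna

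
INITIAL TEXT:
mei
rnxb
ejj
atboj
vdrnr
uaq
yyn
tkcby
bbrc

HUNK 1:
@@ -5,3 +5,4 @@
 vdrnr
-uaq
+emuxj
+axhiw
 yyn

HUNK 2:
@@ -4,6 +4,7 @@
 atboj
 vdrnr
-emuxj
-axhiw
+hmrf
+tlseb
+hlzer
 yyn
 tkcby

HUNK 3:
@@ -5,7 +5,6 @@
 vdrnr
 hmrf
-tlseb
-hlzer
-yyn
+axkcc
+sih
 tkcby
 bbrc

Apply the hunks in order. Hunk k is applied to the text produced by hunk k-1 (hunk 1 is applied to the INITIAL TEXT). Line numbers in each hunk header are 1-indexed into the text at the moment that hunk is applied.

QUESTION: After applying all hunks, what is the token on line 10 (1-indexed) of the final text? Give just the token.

Hunk 1: at line 5 remove [uaq] add [emuxj,axhiw] -> 10 lines: mei rnxb ejj atboj vdrnr emuxj axhiw yyn tkcby bbrc
Hunk 2: at line 4 remove [emuxj,axhiw] add [hmrf,tlseb,hlzer] -> 11 lines: mei rnxb ejj atboj vdrnr hmrf tlseb hlzer yyn tkcby bbrc
Hunk 3: at line 5 remove [tlseb,hlzer,yyn] add [axkcc,sih] -> 10 lines: mei rnxb ejj atboj vdrnr hmrf axkcc sih tkcby bbrc
Final line 10: bbrc

Answer: bbrc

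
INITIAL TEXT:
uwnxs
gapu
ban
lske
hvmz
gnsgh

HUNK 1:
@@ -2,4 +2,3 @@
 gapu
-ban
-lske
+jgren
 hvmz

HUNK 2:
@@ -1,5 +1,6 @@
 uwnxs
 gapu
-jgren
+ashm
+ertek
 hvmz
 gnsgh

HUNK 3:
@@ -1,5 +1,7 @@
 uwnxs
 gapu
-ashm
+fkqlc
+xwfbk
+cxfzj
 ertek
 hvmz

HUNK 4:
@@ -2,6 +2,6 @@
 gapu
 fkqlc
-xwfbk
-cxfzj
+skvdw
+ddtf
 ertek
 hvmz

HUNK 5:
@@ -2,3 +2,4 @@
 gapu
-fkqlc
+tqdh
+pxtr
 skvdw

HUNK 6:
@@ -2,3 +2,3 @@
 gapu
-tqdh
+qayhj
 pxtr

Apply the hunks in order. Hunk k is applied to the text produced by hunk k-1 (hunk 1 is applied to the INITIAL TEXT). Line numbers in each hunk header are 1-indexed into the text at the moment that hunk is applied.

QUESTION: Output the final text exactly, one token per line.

Hunk 1: at line 2 remove [ban,lske] add [jgren] -> 5 lines: uwnxs gapu jgren hvmz gnsgh
Hunk 2: at line 1 remove [jgren] add [ashm,ertek] -> 6 lines: uwnxs gapu ashm ertek hvmz gnsgh
Hunk 3: at line 1 remove [ashm] add [fkqlc,xwfbk,cxfzj] -> 8 lines: uwnxs gapu fkqlc xwfbk cxfzj ertek hvmz gnsgh
Hunk 4: at line 2 remove [xwfbk,cxfzj] add [skvdw,ddtf] -> 8 lines: uwnxs gapu fkqlc skvdw ddtf ertek hvmz gnsgh
Hunk 5: at line 2 remove [fkqlc] add [tqdh,pxtr] -> 9 lines: uwnxs gapu tqdh pxtr skvdw ddtf ertek hvmz gnsgh
Hunk 6: at line 2 remove [tqdh] add [qayhj] -> 9 lines: uwnxs gapu qayhj pxtr skvdw ddtf ertek hvmz gnsgh

Answer: uwnxs
gapu
qayhj
pxtr
skvdw
ddtf
ertek
hvmz
gnsgh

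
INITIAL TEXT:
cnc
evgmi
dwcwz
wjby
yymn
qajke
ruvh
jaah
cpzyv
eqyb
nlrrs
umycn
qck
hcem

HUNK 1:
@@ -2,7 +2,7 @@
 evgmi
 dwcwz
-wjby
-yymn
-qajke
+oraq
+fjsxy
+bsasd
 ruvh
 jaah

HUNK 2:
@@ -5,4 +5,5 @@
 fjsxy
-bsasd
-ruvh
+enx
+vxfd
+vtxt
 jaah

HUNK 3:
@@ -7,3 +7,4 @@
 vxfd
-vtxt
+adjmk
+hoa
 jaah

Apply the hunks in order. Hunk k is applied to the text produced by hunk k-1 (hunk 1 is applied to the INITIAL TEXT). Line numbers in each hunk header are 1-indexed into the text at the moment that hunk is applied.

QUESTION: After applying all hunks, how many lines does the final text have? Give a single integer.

Hunk 1: at line 2 remove [wjby,yymn,qajke] add [oraq,fjsxy,bsasd] -> 14 lines: cnc evgmi dwcwz oraq fjsxy bsasd ruvh jaah cpzyv eqyb nlrrs umycn qck hcem
Hunk 2: at line 5 remove [bsasd,ruvh] add [enx,vxfd,vtxt] -> 15 lines: cnc evgmi dwcwz oraq fjsxy enx vxfd vtxt jaah cpzyv eqyb nlrrs umycn qck hcem
Hunk 3: at line 7 remove [vtxt] add [adjmk,hoa] -> 16 lines: cnc evgmi dwcwz oraq fjsxy enx vxfd adjmk hoa jaah cpzyv eqyb nlrrs umycn qck hcem
Final line count: 16

Answer: 16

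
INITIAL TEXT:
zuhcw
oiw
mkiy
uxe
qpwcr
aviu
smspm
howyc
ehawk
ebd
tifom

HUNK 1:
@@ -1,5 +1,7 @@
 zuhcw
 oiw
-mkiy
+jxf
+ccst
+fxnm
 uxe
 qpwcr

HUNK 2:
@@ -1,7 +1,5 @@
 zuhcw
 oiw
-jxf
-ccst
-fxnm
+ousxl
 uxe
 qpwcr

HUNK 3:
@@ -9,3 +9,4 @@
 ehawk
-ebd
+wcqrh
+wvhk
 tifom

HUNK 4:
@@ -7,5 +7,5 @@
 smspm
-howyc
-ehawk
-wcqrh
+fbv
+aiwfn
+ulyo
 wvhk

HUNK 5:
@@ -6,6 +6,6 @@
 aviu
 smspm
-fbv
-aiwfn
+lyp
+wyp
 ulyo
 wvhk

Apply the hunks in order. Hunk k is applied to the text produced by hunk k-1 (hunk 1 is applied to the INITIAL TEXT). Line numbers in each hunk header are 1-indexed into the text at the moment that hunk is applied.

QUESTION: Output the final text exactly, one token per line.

Hunk 1: at line 1 remove [mkiy] add [jxf,ccst,fxnm] -> 13 lines: zuhcw oiw jxf ccst fxnm uxe qpwcr aviu smspm howyc ehawk ebd tifom
Hunk 2: at line 1 remove [jxf,ccst,fxnm] add [ousxl] -> 11 lines: zuhcw oiw ousxl uxe qpwcr aviu smspm howyc ehawk ebd tifom
Hunk 3: at line 9 remove [ebd] add [wcqrh,wvhk] -> 12 lines: zuhcw oiw ousxl uxe qpwcr aviu smspm howyc ehawk wcqrh wvhk tifom
Hunk 4: at line 7 remove [howyc,ehawk,wcqrh] add [fbv,aiwfn,ulyo] -> 12 lines: zuhcw oiw ousxl uxe qpwcr aviu smspm fbv aiwfn ulyo wvhk tifom
Hunk 5: at line 6 remove [fbv,aiwfn] add [lyp,wyp] -> 12 lines: zuhcw oiw ousxl uxe qpwcr aviu smspm lyp wyp ulyo wvhk tifom

Answer: zuhcw
oiw
ousxl
uxe
qpwcr
aviu
smspm
lyp
wyp
ulyo
wvhk
tifom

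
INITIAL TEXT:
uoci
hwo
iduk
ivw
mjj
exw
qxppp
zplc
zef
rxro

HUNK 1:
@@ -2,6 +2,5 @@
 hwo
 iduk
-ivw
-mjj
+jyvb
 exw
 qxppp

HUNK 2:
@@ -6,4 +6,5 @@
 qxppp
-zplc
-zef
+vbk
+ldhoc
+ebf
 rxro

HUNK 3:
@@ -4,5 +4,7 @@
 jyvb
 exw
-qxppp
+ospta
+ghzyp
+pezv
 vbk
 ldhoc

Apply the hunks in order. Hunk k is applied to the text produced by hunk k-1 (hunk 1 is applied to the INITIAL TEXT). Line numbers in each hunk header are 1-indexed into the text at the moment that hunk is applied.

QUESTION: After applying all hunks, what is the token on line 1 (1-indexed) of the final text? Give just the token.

Answer: uoci

Derivation:
Hunk 1: at line 2 remove [ivw,mjj] add [jyvb] -> 9 lines: uoci hwo iduk jyvb exw qxppp zplc zef rxro
Hunk 2: at line 6 remove [zplc,zef] add [vbk,ldhoc,ebf] -> 10 lines: uoci hwo iduk jyvb exw qxppp vbk ldhoc ebf rxro
Hunk 3: at line 4 remove [qxppp] add [ospta,ghzyp,pezv] -> 12 lines: uoci hwo iduk jyvb exw ospta ghzyp pezv vbk ldhoc ebf rxro
Final line 1: uoci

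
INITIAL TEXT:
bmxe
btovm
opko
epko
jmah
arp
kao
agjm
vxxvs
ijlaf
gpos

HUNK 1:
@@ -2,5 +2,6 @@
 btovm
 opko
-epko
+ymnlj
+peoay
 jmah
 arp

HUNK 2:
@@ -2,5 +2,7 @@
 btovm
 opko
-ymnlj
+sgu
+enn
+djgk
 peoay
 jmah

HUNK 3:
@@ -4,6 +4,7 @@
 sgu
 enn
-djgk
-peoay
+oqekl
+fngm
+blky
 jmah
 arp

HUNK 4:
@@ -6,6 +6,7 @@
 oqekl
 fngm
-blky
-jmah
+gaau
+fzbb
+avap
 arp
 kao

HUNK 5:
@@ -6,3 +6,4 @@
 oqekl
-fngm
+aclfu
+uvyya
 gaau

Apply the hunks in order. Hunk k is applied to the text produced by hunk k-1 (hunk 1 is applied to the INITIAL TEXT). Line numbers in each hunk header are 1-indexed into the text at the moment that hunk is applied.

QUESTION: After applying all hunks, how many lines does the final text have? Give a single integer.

Answer: 17

Derivation:
Hunk 1: at line 2 remove [epko] add [ymnlj,peoay] -> 12 lines: bmxe btovm opko ymnlj peoay jmah arp kao agjm vxxvs ijlaf gpos
Hunk 2: at line 2 remove [ymnlj] add [sgu,enn,djgk] -> 14 lines: bmxe btovm opko sgu enn djgk peoay jmah arp kao agjm vxxvs ijlaf gpos
Hunk 3: at line 4 remove [djgk,peoay] add [oqekl,fngm,blky] -> 15 lines: bmxe btovm opko sgu enn oqekl fngm blky jmah arp kao agjm vxxvs ijlaf gpos
Hunk 4: at line 6 remove [blky,jmah] add [gaau,fzbb,avap] -> 16 lines: bmxe btovm opko sgu enn oqekl fngm gaau fzbb avap arp kao agjm vxxvs ijlaf gpos
Hunk 5: at line 6 remove [fngm] add [aclfu,uvyya] -> 17 lines: bmxe btovm opko sgu enn oqekl aclfu uvyya gaau fzbb avap arp kao agjm vxxvs ijlaf gpos
Final line count: 17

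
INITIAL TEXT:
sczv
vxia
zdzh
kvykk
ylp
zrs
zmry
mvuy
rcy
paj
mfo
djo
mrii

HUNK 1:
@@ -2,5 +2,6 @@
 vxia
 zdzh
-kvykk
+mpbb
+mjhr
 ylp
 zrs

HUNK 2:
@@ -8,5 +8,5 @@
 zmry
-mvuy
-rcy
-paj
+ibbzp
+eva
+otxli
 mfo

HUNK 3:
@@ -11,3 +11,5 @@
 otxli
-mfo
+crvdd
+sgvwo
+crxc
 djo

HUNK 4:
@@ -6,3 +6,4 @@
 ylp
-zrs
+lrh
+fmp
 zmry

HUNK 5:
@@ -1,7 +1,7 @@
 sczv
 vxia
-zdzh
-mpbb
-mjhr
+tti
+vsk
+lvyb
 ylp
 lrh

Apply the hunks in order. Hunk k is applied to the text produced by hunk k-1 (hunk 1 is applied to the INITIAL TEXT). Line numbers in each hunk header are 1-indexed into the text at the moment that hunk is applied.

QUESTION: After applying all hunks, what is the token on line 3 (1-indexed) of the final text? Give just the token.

Answer: tti

Derivation:
Hunk 1: at line 2 remove [kvykk] add [mpbb,mjhr] -> 14 lines: sczv vxia zdzh mpbb mjhr ylp zrs zmry mvuy rcy paj mfo djo mrii
Hunk 2: at line 8 remove [mvuy,rcy,paj] add [ibbzp,eva,otxli] -> 14 lines: sczv vxia zdzh mpbb mjhr ylp zrs zmry ibbzp eva otxli mfo djo mrii
Hunk 3: at line 11 remove [mfo] add [crvdd,sgvwo,crxc] -> 16 lines: sczv vxia zdzh mpbb mjhr ylp zrs zmry ibbzp eva otxli crvdd sgvwo crxc djo mrii
Hunk 4: at line 6 remove [zrs] add [lrh,fmp] -> 17 lines: sczv vxia zdzh mpbb mjhr ylp lrh fmp zmry ibbzp eva otxli crvdd sgvwo crxc djo mrii
Hunk 5: at line 1 remove [zdzh,mpbb,mjhr] add [tti,vsk,lvyb] -> 17 lines: sczv vxia tti vsk lvyb ylp lrh fmp zmry ibbzp eva otxli crvdd sgvwo crxc djo mrii
Final line 3: tti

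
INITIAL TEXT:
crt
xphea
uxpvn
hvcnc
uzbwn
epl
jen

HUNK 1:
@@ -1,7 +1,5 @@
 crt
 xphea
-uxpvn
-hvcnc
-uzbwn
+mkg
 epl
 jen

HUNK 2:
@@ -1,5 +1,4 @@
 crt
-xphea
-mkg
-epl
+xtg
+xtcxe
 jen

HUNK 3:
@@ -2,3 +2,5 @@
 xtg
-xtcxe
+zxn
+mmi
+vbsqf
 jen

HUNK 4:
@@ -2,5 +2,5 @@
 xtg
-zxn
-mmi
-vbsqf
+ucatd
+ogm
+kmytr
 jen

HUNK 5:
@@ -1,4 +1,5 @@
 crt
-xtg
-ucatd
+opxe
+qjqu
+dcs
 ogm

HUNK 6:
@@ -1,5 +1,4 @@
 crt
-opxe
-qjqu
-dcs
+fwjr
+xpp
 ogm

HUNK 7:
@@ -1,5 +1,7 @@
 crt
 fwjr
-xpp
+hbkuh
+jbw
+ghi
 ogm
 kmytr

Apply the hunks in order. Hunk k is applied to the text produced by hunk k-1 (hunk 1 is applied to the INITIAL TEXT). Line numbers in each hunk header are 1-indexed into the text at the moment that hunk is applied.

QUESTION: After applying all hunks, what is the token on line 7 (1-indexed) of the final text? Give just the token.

Hunk 1: at line 1 remove [uxpvn,hvcnc,uzbwn] add [mkg] -> 5 lines: crt xphea mkg epl jen
Hunk 2: at line 1 remove [xphea,mkg,epl] add [xtg,xtcxe] -> 4 lines: crt xtg xtcxe jen
Hunk 3: at line 2 remove [xtcxe] add [zxn,mmi,vbsqf] -> 6 lines: crt xtg zxn mmi vbsqf jen
Hunk 4: at line 2 remove [zxn,mmi,vbsqf] add [ucatd,ogm,kmytr] -> 6 lines: crt xtg ucatd ogm kmytr jen
Hunk 5: at line 1 remove [xtg,ucatd] add [opxe,qjqu,dcs] -> 7 lines: crt opxe qjqu dcs ogm kmytr jen
Hunk 6: at line 1 remove [opxe,qjqu,dcs] add [fwjr,xpp] -> 6 lines: crt fwjr xpp ogm kmytr jen
Hunk 7: at line 1 remove [xpp] add [hbkuh,jbw,ghi] -> 8 lines: crt fwjr hbkuh jbw ghi ogm kmytr jen
Final line 7: kmytr

Answer: kmytr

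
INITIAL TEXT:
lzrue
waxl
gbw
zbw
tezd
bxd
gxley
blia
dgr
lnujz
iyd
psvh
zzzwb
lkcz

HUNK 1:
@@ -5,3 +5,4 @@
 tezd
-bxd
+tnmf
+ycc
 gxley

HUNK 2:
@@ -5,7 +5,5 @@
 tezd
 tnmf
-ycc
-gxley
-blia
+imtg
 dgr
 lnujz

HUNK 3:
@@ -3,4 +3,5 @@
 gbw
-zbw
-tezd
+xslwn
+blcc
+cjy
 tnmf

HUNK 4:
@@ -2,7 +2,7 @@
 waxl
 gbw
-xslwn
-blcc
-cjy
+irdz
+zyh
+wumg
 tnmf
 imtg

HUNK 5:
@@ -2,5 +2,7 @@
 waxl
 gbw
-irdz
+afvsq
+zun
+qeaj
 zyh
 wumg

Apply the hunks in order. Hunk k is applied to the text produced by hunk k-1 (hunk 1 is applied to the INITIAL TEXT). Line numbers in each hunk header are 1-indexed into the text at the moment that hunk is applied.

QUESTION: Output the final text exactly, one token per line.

Answer: lzrue
waxl
gbw
afvsq
zun
qeaj
zyh
wumg
tnmf
imtg
dgr
lnujz
iyd
psvh
zzzwb
lkcz

Derivation:
Hunk 1: at line 5 remove [bxd] add [tnmf,ycc] -> 15 lines: lzrue waxl gbw zbw tezd tnmf ycc gxley blia dgr lnujz iyd psvh zzzwb lkcz
Hunk 2: at line 5 remove [ycc,gxley,blia] add [imtg] -> 13 lines: lzrue waxl gbw zbw tezd tnmf imtg dgr lnujz iyd psvh zzzwb lkcz
Hunk 3: at line 3 remove [zbw,tezd] add [xslwn,blcc,cjy] -> 14 lines: lzrue waxl gbw xslwn blcc cjy tnmf imtg dgr lnujz iyd psvh zzzwb lkcz
Hunk 4: at line 2 remove [xslwn,blcc,cjy] add [irdz,zyh,wumg] -> 14 lines: lzrue waxl gbw irdz zyh wumg tnmf imtg dgr lnujz iyd psvh zzzwb lkcz
Hunk 5: at line 2 remove [irdz] add [afvsq,zun,qeaj] -> 16 lines: lzrue waxl gbw afvsq zun qeaj zyh wumg tnmf imtg dgr lnujz iyd psvh zzzwb lkcz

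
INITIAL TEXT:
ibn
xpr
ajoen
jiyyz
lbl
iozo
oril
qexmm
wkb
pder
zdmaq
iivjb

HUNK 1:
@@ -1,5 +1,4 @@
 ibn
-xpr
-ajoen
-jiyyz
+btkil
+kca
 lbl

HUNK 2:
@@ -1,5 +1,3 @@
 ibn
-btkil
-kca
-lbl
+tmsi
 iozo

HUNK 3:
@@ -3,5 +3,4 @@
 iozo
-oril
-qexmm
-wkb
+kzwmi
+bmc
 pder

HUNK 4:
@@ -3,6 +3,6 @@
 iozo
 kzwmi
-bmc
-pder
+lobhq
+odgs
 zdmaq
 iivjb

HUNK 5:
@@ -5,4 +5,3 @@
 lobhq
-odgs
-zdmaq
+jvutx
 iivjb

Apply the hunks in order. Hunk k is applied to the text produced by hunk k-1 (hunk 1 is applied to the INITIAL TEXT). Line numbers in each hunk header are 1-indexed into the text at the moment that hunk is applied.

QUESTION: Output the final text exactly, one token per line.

Answer: ibn
tmsi
iozo
kzwmi
lobhq
jvutx
iivjb

Derivation:
Hunk 1: at line 1 remove [xpr,ajoen,jiyyz] add [btkil,kca] -> 11 lines: ibn btkil kca lbl iozo oril qexmm wkb pder zdmaq iivjb
Hunk 2: at line 1 remove [btkil,kca,lbl] add [tmsi] -> 9 lines: ibn tmsi iozo oril qexmm wkb pder zdmaq iivjb
Hunk 3: at line 3 remove [oril,qexmm,wkb] add [kzwmi,bmc] -> 8 lines: ibn tmsi iozo kzwmi bmc pder zdmaq iivjb
Hunk 4: at line 3 remove [bmc,pder] add [lobhq,odgs] -> 8 lines: ibn tmsi iozo kzwmi lobhq odgs zdmaq iivjb
Hunk 5: at line 5 remove [odgs,zdmaq] add [jvutx] -> 7 lines: ibn tmsi iozo kzwmi lobhq jvutx iivjb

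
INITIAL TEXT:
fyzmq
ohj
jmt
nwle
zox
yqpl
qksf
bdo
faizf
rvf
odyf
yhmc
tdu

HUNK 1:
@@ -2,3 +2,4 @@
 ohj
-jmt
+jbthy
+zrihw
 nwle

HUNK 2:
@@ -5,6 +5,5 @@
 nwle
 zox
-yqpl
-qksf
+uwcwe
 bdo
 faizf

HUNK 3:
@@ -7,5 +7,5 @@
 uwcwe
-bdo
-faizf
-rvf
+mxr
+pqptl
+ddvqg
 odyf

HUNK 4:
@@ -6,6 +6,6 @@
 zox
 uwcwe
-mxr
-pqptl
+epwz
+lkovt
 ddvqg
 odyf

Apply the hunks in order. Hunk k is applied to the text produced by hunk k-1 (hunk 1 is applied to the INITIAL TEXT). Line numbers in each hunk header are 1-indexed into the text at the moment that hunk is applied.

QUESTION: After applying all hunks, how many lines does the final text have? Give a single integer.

Answer: 13

Derivation:
Hunk 1: at line 2 remove [jmt] add [jbthy,zrihw] -> 14 lines: fyzmq ohj jbthy zrihw nwle zox yqpl qksf bdo faizf rvf odyf yhmc tdu
Hunk 2: at line 5 remove [yqpl,qksf] add [uwcwe] -> 13 lines: fyzmq ohj jbthy zrihw nwle zox uwcwe bdo faizf rvf odyf yhmc tdu
Hunk 3: at line 7 remove [bdo,faizf,rvf] add [mxr,pqptl,ddvqg] -> 13 lines: fyzmq ohj jbthy zrihw nwle zox uwcwe mxr pqptl ddvqg odyf yhmc tdu
Hunk 4: at line 6 remove [mxr,pqptl] add [epwz,lkovt] -> 13 lines: fyzmq ohj jbthy zrihw nwle zox uwcwe epwz lkovt ddvqg odyf yhmc tdu
Final line count: 13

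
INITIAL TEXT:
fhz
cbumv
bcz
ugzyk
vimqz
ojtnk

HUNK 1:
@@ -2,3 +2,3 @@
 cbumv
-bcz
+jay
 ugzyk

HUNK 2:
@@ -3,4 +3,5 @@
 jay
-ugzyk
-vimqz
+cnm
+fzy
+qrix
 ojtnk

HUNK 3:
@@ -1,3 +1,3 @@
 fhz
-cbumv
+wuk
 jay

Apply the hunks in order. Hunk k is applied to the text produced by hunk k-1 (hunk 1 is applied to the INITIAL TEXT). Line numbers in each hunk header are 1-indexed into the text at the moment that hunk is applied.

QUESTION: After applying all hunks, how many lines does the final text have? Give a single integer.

Answer: 7

Derivation:
Hunk 1: at line 2 remove [bcz] add [jay] -> 6 lines: fhz cbumv jay ugzyk vimqz ojtnk
Hunk 2: at line 3 remove [ugzyk,vimqz] add [cnm,fzy,qrix] -> 7 lines: fhz cbumv jay cnm fzy qrix ojtnk
Hunk 3: at line 1 remove [cbumv] add [wuk] -> 7 lines: fhz wuk jay cnm fzy qrix ojtnk
Final line count: 7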